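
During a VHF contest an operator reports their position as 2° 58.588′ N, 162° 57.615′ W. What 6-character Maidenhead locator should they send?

Offset from 180°W / 90°S: lon 17.0397°, lat 92.9765°.
Field: lon ⌊17.0397/20⌋ = 0 → A; lat ⌊92.9765/10⌋ = 9 → J.
Square: lon ⌊17.0397/2⌋ = 8; lat ⌊2.9765/1⌋ = 2.
Subsquare: lon ⌊1.0397/0.0833333⌋ = 12 → m; lat ⌊0.9765/0.0416667⌋ = 23 → x.

AJ82mx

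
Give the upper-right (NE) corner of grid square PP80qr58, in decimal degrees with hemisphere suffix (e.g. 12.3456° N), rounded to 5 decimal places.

Field P=15, P=15: +15·20° lon, +15·10° lat → SW at lon 120°, lat 60°.
Square 8, 0: +8·2° lon, +0·1° lat → SW at lon 136°, lat 60°.
Subsquare q=16, r=17: +16·0.0833333° lon, +17·0.0416667° lat → SW at lon 137.333°, lat 60.7083°.
Extended square 5, 8: +5·0.00833333° lon, +8·0.00416667° lat → SW at lon 137.375°, lat 60.7417°.
Cell spans 0.00833333° lon × 0.00416667° lat. NE corner is SW corner plus one full cell.
latitude 60.74583° N, longitude 137.38333° E.

60.74583° N, 137.38333° E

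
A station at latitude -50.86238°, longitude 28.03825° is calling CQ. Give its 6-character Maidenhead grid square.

Add 180° to longitude and 90° to latitude: 208.0383, 39.1376.
Field: 208.0383/20 → 10 → K, 39.1376/10 → 3 → D; chars KD.
Square: 8.0383/2 → 4, 9.1376/1 → 9; chars 49.
Subsquare: 0.0383/0.0833333 → 0 → a, 0.1376/0.0416667 → 3 → d; chars ad.

KD49ad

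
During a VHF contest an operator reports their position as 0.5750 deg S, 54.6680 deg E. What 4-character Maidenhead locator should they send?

LI79

Add 180° to longitude and 90° to latitude: 234.67, 89.42.
Field (20°×10°, letters A–R): lon ⌊234.67/20⌋ = 11 → L; lat ⌊89.42/10⌋ = 8 → I.
Square (2°×1°, digits 0–9): lon ⌊14.67/2⌋ = 7; lat ⌊9.42/1⌋ = 9.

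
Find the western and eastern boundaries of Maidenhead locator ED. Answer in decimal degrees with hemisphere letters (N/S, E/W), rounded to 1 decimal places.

100.0° W, 80.0° W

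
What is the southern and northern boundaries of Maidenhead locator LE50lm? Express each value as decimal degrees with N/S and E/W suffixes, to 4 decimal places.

Field L=11, E=4: +11·20° lon, +4·10° lat → SW at lon 40°, lat -50°.
Square 5, 0: +5·2° lon, +0·1° lat → SW at lon 50°, lat -50°.
Subsquare l=11, m=12: +11·0.0833333° lon, +12·0.0416667° lat → SW at lon 50.9167°, lat -49.5°.
Cell spans 0.0833333° lon × 0.0416667° lat.
south 49.5000° S, north 49.4583° S.

49.5000° S, 49.4583° S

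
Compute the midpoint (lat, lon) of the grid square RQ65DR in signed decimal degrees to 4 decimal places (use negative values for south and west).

Field R=17, Q=16: +17·20° lon, +16·10° lat → SW at lon 160°, lat 70°.
Square 6, 5: +6·2° lon, +5·1° lat → SW at lon 172°, lat 75°.
Subsquare d=3, r=17: +3·0.0833333° lon, +17·0.0416667° lat → SW at lon 172.25°, lat 75.7083°.
Cell spans 0.0833333° lon × 0.0416667° lat. Centre is SW corner plus half of each.
latitude 75.7292, longitude 172.2917.

75.7292, 172.2917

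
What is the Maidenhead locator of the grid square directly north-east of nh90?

Longitude square 9; +1 → 10, wraps to 0, carry into field.
Longitude field N = 13; +1 → 14 = O.
Latitude square 0; +1 → 1.

OH01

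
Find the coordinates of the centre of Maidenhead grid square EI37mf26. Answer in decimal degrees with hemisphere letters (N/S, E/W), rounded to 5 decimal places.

2.76458° S, 92.97917° W

Field E=4, I=8: +4·20° lon, +8·10° lat → SW at lon -100°, lat -10°.
Square 3, 7: +3·2° lon, +7·1° lat → SW at lon -94°, lat -3°.
Subsquare m=12, f=5: +12·0.0833333° lon, +5·0.0416667° lat → SW at lon -93°, lat -2.79167°.
Extended square 2, 6: +2·0.00833333° lon, +6·0.00416667° lat → SW at lon -92.9833°, lat -2.76667°.
Cell spans 0.00833333° lon × 0.00416667° lat. Centre is SW corner plus half of each.
latitude 2.76458° S, longitude 92.97917° W.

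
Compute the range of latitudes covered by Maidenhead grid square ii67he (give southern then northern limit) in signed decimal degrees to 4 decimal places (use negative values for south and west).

-2.8333, -2.7917

Field I=8, I=8: +8·20° lon, +8·10° lat → SW at lon -20°, lat -10°.
Square 6, 7: +6·2° lon, +7·1° lat → SW at lon -8°, lat -3°.
Subsquare h=7, e=4: +7·0.0833333° lon, +4·0.0416667° lat → SW at lon -7.41667°, lat -2.83333°.
Cell spans 0.0833333° lon × 0.0416667° lat.
south -2.8333, north -2.7917.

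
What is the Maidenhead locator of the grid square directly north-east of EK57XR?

EK67as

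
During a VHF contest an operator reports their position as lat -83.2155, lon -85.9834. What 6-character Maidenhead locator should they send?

EA76as

Add 180° to longitude and 90° to latitude: 94.0166, 6.7845.
Field: lon ⌊94.0166/20⌋ = 4 → E; lat ⌊6.7845/10⌋ = 0 → A.
Square: lon ⌊14.0166/2⌋ = 7; lat ⌊6.7845/1⌋ = 6.
Subsquare: lon ⌊0.0166/0.0833333⌋ = 0 → a; lat ⌊0.7845/0.0416667⌋ = 18 → s.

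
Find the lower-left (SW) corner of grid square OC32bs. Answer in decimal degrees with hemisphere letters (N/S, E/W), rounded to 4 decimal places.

67.2500° S, 106.0833° E

Field O=14, C=2: +14·20° lon, +2·10° lat → SW at lon 100°, lat -70°.
Square 3, 2: +3·2° lon, +2·1° lat → SW at lon 106°, lat -68°.
Subsquare b=1, s=18: +1·0.0833333° lon, +18·0.0416667° lat → SW at lon 106.083°, lat -67.25°.
latitude 67.2500° S, longitude 106.0833° E.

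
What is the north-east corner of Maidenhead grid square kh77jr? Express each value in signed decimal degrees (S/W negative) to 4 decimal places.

-12.2500, 34.8333

Field K=10, H=7: +10·20° lon, +7·10° lat → SW at lon 20°, lat -20°.
Square 7, 7: +7·2° lon, +7·1° lat → SW at lon 34°, lat -13°.
Subsquare j=9, r=17: +9·0.0833333° lon, +17·0.0416667° lat → SW at lon 34.75°, lat -12.2917°.
Cell spans 0.0833333° lon × 0.0416667° lat. NE corner is SW corner plus one full cell.
latitude -12.2500, longitude 34.8333.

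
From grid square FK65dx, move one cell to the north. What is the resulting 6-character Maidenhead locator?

Latitude subsquare x = 23; +1 → 24, wraps to 0 = a, carry into square.
Latitude square 5; +1 → 6.
The longitude characters are unchanged.

FK66da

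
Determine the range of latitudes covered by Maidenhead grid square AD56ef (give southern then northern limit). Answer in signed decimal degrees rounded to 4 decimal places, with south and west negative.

-53.7917, -53.7500

Field A=0, D=3: +0·20° lon, +3·10° lat → SW at lon -180°, lat -60°.
Square 5, 6: +5·2° lon, +6·1° lat → SW at lon -170°, lat -54°.
Subsquare e=4, f=5: +4·0.0833333° lon, +5·0.0416667° lat → SW at lon -169.667°, lat -53.7917°.
Cell spans 0.0833333° lon × 0.0416667° lat.
south -53.7917, north -53.7500.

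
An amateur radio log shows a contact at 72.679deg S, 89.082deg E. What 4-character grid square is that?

Add 180° to longitude and 90° to latitude: 269.08, 17.32.
Field (20°×10°, letters A–R): lon ⌊269.08/20⌋ = 13 → N; lat ⌊17.32/10⌋ = 1 → B.
Square (2°×1°, digits 0–9): lon ⌊9.08/2⌋ = 4; lat ⌊7.32/1⌋ = 7.

NB47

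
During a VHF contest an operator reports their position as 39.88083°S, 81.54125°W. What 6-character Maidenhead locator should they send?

Add 180° to longitude and 90° to latitude: 98.4587, 50.1192.
Field: 98.4587/20 → 4 → E, 50.1192/10 → 5 → F; chars EF.
Square: 18.4587/2 → 9, 0.1192/1 → 0; chars 90.
Subsquare: 0.4587/0.0833333 → 5 → f, 0.1192/0.0416667 → 2 → c; chars fc.

EF90fc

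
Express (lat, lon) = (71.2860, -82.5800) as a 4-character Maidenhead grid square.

Shift to the Maidenhead origin (180°W, 90°S): lon 97.42, lat 161.29.
Field: 97.42/20 → 4 → E, 161.29/10 → 16 → Q; chars EQ.
Square: 17.42/2 → 8, 1.29/1 → 1; chars 81.

EQ81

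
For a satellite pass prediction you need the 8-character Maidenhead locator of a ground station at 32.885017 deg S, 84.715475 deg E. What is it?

NF27ic57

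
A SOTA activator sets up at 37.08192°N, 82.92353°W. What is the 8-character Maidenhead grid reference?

EM87mb99

Shift to the Maidenhead origin (180°W, 90°S): lon 97.07647, lat 127.08192.
Field: lon ⌊97.07647/20⌋ = 4 → E; lat ⌊127.08192/10⌋ = 12 → M.
Square: lon ⌊17.07647/2⌋ = 8; lat ⌊7.08192/1⌋ = 7.
Subsquare: lon ⌊1.07647/0.0833333⌋ = 12 → m; lat ⌊0.08192/0.0416667⌋ = 1 → b.
Extended square: lon ⌊0.07647/0.00833333⌋ = 9; lat ⌊0.04025/0.00416667⌋ = 9.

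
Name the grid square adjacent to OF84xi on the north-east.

Longitude subsquare x = 23; +1 → 24, wraps to 0 = a, carry into square.
Longitude square 8; +1 → 9.
Latitude subsquare i = 8; +1 → 9 = j.

OF94aj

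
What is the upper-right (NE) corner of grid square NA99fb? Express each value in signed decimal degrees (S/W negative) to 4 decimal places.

Field N=13, A=0: +13·20° lon, +0·10° lat → SW at lon 80°, lat -90°.
Square 9, 9: +9·2° lon, +9·1° lat → SW at lon 98°, lat -81°.
Subsquare f=5, b=1: +5·0.0833333° lon, +1·0.0416667° lat → SW at lon 98.4167°, lat -80.9583°.
Cell spans 0.0833333° lon × 0.0416667° lat. NE corner is SW corner plus one full cell.
latitude -80.9167, longitude 98.5000.

-80.9167, 98.5000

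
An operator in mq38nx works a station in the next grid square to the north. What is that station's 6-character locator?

Latitude subsquare x = 23; +1 → 24, wraps to 0 = a, carry into square.
Latitude square 8; +1 → 9.
The longitude characters are unchanged.

MQ39na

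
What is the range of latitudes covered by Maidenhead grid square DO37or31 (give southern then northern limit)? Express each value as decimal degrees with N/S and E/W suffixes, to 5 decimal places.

Field D=3, O=14: +3·20° lon, +14·10° lat → SW at lon -120°, lat 50°.
Square 3, 7: +3·2° lon, +7·1° lat → SW at lon -114°, lat 57°.
Subsquare o=14, r=17: +14·0.0833333° lon, +17·0.0416667° lat → SW at lon -112.833°, lat 57.7083°.
Extended square 3, 1: +3·0.00833333° lon, +1·0.00416667° lat → SW at lon -112.808°, lat 57.7125°.
Cell spans 0.00833333° lon × 0.00416667° lat.
south 57.71250° N, north 57.71667° N.

57.71250° N, 57.71667° N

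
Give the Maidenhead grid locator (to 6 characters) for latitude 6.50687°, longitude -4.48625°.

IJ76sm

Offset from 180°W / 90°S: lon 175.5137°, lat 96.5069°.
Field: lon ⌊175.5137/20⌋ = 8 → I; lat ⌊96.5069/10⌋ = 9 → J.
Square: lon ⌊15.5137/2⌋ = 7; lat ⌊6.5069/1⌋ = 6.
Subsquare: lon ⌊1.5137/0.0833333⌋ = 18 → s; lat ⌊0.5069/0.0416667⌋ = 12 → m.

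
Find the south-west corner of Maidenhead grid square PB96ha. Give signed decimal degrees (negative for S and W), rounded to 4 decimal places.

-74.0000, 138.5833

Field P=15, B=1: +15·20° lon, +1·10° lat → SW at lon 120°, lat -80°.
Square 9, 6: +9·2° lon, +6·1° lat → SW at lon 138°, lat -74°.
Subsquare h=7, a=0: +7·0.0833333° lon, +0·0.0416667° lat → SW at lon 138.583°, lat -74°.
latitude -74.0000, longitude 138.5833.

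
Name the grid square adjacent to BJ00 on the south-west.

Longitude square 0; −1 → -1, wraps to 9, carry into field.
Longitude field B = 1; −1 → 0 = A.
Latitude square 0; −1 → -1, wraps to 9, carry into field.
Latitude field J = 9; −1 → 8 = I.

AI99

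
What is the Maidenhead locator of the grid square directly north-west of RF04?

QF95

Longitude square 0; −1 → -1, wraps to 9, carry into field.
Longitude field R = 17; −1 → 16 = Q.
Latitude square 4; +1 → 5.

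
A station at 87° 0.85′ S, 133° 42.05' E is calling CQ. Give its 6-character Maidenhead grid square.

PA62ux

Offset from 180°W / 90°S: lon 313.7008°, lat 2.9858°.
Field (20°×10°, letters A–R): 313.7008/20 → 15 → P, 2.9858/10 → 0 → A; chars PA.
Square (2°×1°, digits 0–9): 13.7008/2 → 6, 2.9858/1 → 2; chars 62.
Subsquare (5′×2.5′, letters a–x): 1.7008/0.0833333 → 20 → u, 0.9858/0.0416667 → 23 → x; chars ux.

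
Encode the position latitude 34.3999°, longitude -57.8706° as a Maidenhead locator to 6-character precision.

Offset from 180°W / 90°S: lon 122.1294°, lat 124.3999°.
Field (20°×10°, letters A–R): lon ⌊122.1294/20⌋ = 6 → G; lat ⌊124.3999/10⌋ = 12 → M.
Square (2°×1°, digits 0–9): lon ⌊2.1294/2⌋ = 1; lat ⌊4.3999/1⌋ = 4.
Subsquare (5′×2.5′, letters a–x): lon ⌊0.1294/0.0833333⌋ = 1 → b; lat ⌊0.3999/0.0416667⌋ = 9 → j.

GM14bj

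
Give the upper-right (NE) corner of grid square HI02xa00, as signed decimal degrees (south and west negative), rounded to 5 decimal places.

Field H=7, I=8: +7·20° lon, +8·10° lat → SW at lon -40°, lat -10°.
Square 0, 2: +0·2° lon, +2·1° lat → SW at lon -40°, lat -8°.
Subsquare x=23, a=0: +23·0.0833333° lon, +0·0.0416667° lat → SW at lon -38.0833°, lat -8°.
Extended square 0, 0: +0·0.00833333° lon, +0·0.00416667° lat → SW at lon -38.0833°, lat -8°.
Cell spans 0.00833333° lon × 0.00416667° lat. NE corner is SW corner plus one full cell.
latitude -7.99583, longitude -38.07500.

-7.99583, -38.07500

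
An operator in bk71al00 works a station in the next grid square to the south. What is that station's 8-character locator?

Latitude extended square 0; −1 → -1, wraps to 9, carry into subsquare.
Latitude subsquare l = 11; −1 → 10 = k.
The longitude characters are unchanged.

BK71ak09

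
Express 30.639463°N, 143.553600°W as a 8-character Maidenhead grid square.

BM80fp33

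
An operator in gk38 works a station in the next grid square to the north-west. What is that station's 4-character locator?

Longitude square 3; −1 → 2.
Latitude square 8; +1 → 9.

GK29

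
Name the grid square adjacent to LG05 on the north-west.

KG96

Longitude square 0; −1 → -1, wraps to 9, carry into field.
Longitude field L = 11; −1 → 10 = K.
Latitude square 5; +1 → 6.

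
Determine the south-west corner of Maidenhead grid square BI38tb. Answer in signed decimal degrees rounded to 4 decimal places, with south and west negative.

-1.9583, -152.4167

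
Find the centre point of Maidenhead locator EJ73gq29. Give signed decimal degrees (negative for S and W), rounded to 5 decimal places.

3.70625, -85.47917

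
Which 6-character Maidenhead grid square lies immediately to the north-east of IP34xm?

Longitude subsquare x = 23; +1 → 24, wraps to 0 = a, carry into square.
Longitude square 3; +1 → 4.
Latitude subsquare m = 12; +1 → 13 = n.

IP44an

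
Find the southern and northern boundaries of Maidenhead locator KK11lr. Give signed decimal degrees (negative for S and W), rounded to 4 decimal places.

Field K=10, K=10: +10·20° lon, +10·10° lat → SW at lon 20°, lat 10°.
Square 1, 1: +1·2° lon, +1·1° lat → SW at lon 22°, lat 11°.
Subsquare l=11, r=17: +11·0.0833333° lon, +17·0.0416667° lat → SW at lon 22.9167°, lat 11.7083°.
Cell spans 0.0833333° lon × 0.0416667° lat.
south 11.7083, north 11.7500.

11.7083, 11.7500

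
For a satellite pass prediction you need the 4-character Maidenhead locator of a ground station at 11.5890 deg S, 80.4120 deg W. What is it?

Shift to the Maidenhead origin (180°W, 90°S): lon 99.59, lat 78.41.
Field: 99.59/20 → 4 → E, 78.41/10 → 7 → H; chars EH.
Square: 19.59/2 → 9, 8.41/1 → 8; chars 98.

EH98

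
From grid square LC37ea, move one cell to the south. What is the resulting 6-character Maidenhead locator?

LC36ex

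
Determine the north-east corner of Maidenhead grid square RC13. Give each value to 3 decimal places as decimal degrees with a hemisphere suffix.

Field R=17, C=2: +17·20° lon, +2·10° lat → SW at lon 160°, lat -70°.
Square 1, 3: +1·2° lon, +3·1° lat → SW at lon 162°, lat -67°.
Cell spans 2° lon × 1° lat. NE corner is SW corner plus one full cell.
latitude 66.000° S, longitude 164.000° E.

66.000° S, 164.000° E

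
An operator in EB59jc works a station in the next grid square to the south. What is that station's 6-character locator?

Latitude subsquare c = 2; −1 → 1 = b.
The longitude characters are unchanged.

EB59jb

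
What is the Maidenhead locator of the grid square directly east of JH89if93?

Longitude extended square 9; +1 → 10, wraps to 0, carry into subsquare.
Longitude subsquare i = 8; +1 → 9 = j.
The latitude characters are unchanged.

JH89jf03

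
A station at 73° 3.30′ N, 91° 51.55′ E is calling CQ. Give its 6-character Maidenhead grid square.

Shift to the Maidenhead origin (180°W, 90°S): lon 271.8592, lat 163.0550.
Field: 271.8592/20 → 13 → N, 163.0550/10 → 16 → Q; chars NQ.
Square: 11.8592/2 → 5, 3.0550/1 → 3; chars 53.
Subsquare: 1.8592/0.0833333 → 22 → w, 0.0550/0.0416667 → 1 → b; chars wb.

NQ53wb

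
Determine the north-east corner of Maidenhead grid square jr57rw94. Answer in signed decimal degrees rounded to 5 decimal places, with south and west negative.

Field J=9, R=17: +9·20° lon, +17·10° lat → SW at lon 0°, lat 80°.
Square 5, 7: +5·2° lon, +7·1° lat → SW at lon 10°, lat 87°.
Subsquare r=17, w=22: +17·0.0833333° lon, +22·0.0416667° lat → SW at lon 11.4167°, lat 87.9167°.
Extended square 9, 4: +9·0.00833333° lon, +4·0.00416667° lat → SW at lon 11.4917°, lat 87.9333°.
Cell spans 0.00833333° lon × 0.00416667° lat. NE corner is SW corner plus one full cell.
latitude 87.93750, longitude 11.50000.

87.93750, 11.50000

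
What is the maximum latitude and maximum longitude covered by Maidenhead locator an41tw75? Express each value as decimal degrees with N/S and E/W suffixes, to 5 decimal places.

41.94167° N, 170.35000° W

Field A=0, N=13: +0·20° lon, +13·10° lat → SW at lon -180°, lat 40°.
Square 4, 1: +4·2° lon, +1·1° lat → SW at lon -172°, lat 41°.
Subsquare t=19, w=22: +19·0.0833333° lon, +22·0.0416667° lat → SW at lon -170.417°, lat 41.9167°.
Extended square 7, 5: +7·0.00833333° lon, +5·0.00416667° lat → SW at lon -170.358°, lat 41.9375°.
Cell spans 0.00833333° lon × 0.00416667° lat. NE corner is SW corner plus one full cell.
latitude 41.94167° N, longitude 170.35000° W.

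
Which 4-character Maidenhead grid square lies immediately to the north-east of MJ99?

NK00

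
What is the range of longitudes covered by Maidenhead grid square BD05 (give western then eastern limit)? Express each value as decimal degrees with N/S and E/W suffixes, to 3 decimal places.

Field B=1, D=3: +1·20° lon, +3·10° lat → SW at lon -160°, lat -60°.
Square 0, 5: +0·2° lon, +5·1° lat → SW at lon -160°, lat -55°.
Cell spans 2° lon × 1° lat.
west 160.000° W, east 158.000° W.

160.000° W, 158.000° W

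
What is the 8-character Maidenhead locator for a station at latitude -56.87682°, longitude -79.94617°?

FD03ac69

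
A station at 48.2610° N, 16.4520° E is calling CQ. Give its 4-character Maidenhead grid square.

Shift to the Maidenhead origin (180°W, 90°S): lon 196.45, lat 138.26.
Field: 196.45/20 → 9 → J, 138.26/10 → 13 → N; chars JN.
Square: 16.45/2 → 8, 8.26/1 → 8; chars 88.

JN88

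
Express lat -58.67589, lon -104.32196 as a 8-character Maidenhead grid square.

DD71uh17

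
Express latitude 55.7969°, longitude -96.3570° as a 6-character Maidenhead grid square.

EO15tt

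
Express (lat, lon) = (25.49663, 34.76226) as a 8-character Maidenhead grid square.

Add 180° to longitude and 90° to latitude: 214.76226, 115.49663.
Field: lon ⌊214.76226/20⌋ = 10 → K; lat ⌊115.49663/10⌋ = 11 → L.
Square: lon ⌊14.76226/2⌋ = 7; lat ⌊5.49663/1⌋ = 5.
Subsquare: lon ⌊0.76226/0.0833333⌋ = 9 → j; lat ⌊0.49663/0.0416667⌋ = 11 → l.
Extended square: lon ⌊0.01226/0.00833333⌋ = 1; lat ⌊0.03830/0.00416667⌋ = 9.

KL75jl19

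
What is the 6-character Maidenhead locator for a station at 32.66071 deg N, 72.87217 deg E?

Offset from 180°W / 90°S: lon 252.8722°, lat 122.6607°.
Field: 252.8722/20 → 12 → M, 122.6607/10 → 12 → M; chars MM.
Square: 12.8722/2 → 6, 2.6607/1 → 2; chars 62.
Subsquare: 0.8722/0.0833333 → 10 → k, 0.6607/0.0416667 → 15 → p; chars kp.

MM62kp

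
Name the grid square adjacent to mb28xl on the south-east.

MB38ak

Longitude subsquare x = 23; +1 → 24, wraps to 0 = a, carry into square.
Longitude square 2; +1 → 3.
Latitude subsquare l = 11; −1 → 10 = k.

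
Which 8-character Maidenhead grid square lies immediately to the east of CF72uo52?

CF72uo62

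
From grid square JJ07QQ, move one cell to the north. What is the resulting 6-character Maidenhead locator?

JJ07qr

Latitude subsquare q = 16; +1 → 17 = r.
The longitude characters are unchanged.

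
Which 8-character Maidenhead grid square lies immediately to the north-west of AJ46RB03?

Longitude extended square 0; −1 → -1, wraps to 9, carry into subsquare.
Longitude subsquare r = 17; −1 → 16 = q.
Latitude extended square 3; +1 → 4.

AJ46qb94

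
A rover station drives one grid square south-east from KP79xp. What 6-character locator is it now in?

KP89ao

Longitude subsquare x = 23; +1 → 24, wraps to 0 = a, carry into square.
Longitude square 7; +1 → 8.
Latitude subsquare p = 15; −1 → 14 = o.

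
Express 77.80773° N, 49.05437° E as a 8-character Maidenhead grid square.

LQ47mt63

Shift to the Maidenhead origin (180°W, 90°S): lon 229.05437, lat 167.80773.
Field: 229.05437/20 → 11 → L, 167.80773/10 → 16 → Q; chars LQ.
Square: 9.05437/2 → 4, 7.80773/1 → 7; chars 47.
Subsquare: 1.05437/0.0833333 → 12 → m, 0.80773/0.0416667 → 19 → t; chars mt.
Extended square: 0.05437/0.00833333 → 6, 0.01606/0.00416667 → 3; chars 63.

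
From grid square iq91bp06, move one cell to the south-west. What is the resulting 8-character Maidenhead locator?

Longitude extended square 0; −1 → -1, wraps to 9, carry into subsquare.
Longitude subsquare b = 1; −1 → 0 = a.
Latitude extended square 6; −1 → 5.

IQ91ap95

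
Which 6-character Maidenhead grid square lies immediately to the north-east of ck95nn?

Longitude subsquare n = 13; +1 → 14 = o.
Latitude subsquare n = 13; +1 → 14 = o.

CK95oo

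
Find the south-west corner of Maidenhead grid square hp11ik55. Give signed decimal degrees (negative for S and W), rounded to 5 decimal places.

61.43750, -37.29167

Field H=7, P=15: +7·20° lon, +15·10° lat → SW at lon -40°, lat 60°.
Square 1, 1: +1·2° lon, +1·1° lat → SW at lon -38°, lat 61°.
Subsquare i=8, k=10: +8·0.0833333° lon, +10·0.0416667° lat → SW at lon -37.3333°, lat 61.4167°.
Extended square 5, 5: +5·0.00833333° lon, +5·0.00416667° lat → SW at lon -37.2917°, lat 61.4375°.
latitude 61.43750, longitude -37.29167.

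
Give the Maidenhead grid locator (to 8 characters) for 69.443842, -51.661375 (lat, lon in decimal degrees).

GP49ek06

Offset from 180°W / 90°S: lon 128.33863°, lat 159.44384°.
Field: lon ⌊128.33863/20⌋ = 6 → G; lat ⌊159.44384/10⌋ = 15 → P.
Square: lon ⌊8.33863/2⌋ = 4; lat ⌊9.44384/1⌋ = 9.
Subsquare: lon ⌊0.33863/0.0833333⌋ = 4 → e; lat ⌊0.44384/0.0416667⌋ = 10 → k.
Extended square: lon ⌊0.00529/0.00833333⌋ = 0; lat ⌊0.02718/0.00416667⌋ = 6.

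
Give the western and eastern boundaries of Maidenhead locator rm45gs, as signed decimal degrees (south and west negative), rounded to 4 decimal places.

168.5000, 168.5833

Field R=17, M=12: +17·20° lon, +12·10° lat → SW at lon 160°, lat 30°.
Square 4, 5: +4·2° lon, +5·1° lat → SW at lon 168°, lat 35°.
Subsquare g=6, s=18: +6·0.0833333° lon, +18·0.0416667° lat → SW at lon 168.5°, lat 35.75°.
Cell spans 0.0833333° lon × 0.0416667° lat.
west 168.5000, east 168.5833.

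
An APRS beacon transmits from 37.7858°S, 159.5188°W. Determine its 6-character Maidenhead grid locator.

BF02ff

Offset from 180°W / 90°S: lon 20.4812°, lat 52.2142°.
Field: lon ⌊20.4812/20⌋ = 1 → B; lat ⌊52.2142/10⌋ = 5 → F.
Square: lon ⌊0.4812/2⌋ = 0; lat ⌊2.2142/1⌋ = 2.
Subsquare: lon ⌊0.4812/0.0833333⌋ = 5 → f; lat ⌊0.2142/0.0416667⌋ = 5 → f.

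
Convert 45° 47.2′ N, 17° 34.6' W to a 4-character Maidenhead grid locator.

IN15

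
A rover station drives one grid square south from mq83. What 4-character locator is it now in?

Latitude square 3; −1 → 2.
The longitude characters are unchanged.

MQ82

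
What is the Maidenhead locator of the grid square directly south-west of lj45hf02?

LJ45gf91

Longitude extended square 0; −1 → -1, wraps to 9, carry into subsquare.
Longitude subsquare h = 7; −1 → 6 = g.
Latitude extended square 2; −1 → 1.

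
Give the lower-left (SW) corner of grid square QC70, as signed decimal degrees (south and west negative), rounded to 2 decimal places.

Field Q=16, C=2: +16·20° lon, +2·10° lat → SW at lon 140°, lat -70°.
Square 7, 0: +7·2° lon, +0·1° lat → SW at lon 154°, lat -70°.
latitude -70.00, longitude 154.00.

-70.00, 154.00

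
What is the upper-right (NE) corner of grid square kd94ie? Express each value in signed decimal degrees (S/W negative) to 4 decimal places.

Field K=10, D=3: +10·20° lon, +3·10° lat → SW at lon 20°, lat -60°.
Square 9, 4: +9·2° lon, +4·1° lat → SW at lon 38°, lat -56°.
Subsquare i=8, e=4: +8·0.0833333° lon, +4·0.0416667° lat → SW at lon 38.6667°, lat -55.8333°.
Cell spans 0.0833333° lon × 0.0416667° lat. NE corner is SW corner plus one full cell.
latitude -55.7917, longitude 38.7500.

-55.7917, 38.7500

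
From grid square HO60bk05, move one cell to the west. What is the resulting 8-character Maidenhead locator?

HO60ak95

Longitude extended square 0; −1 → -1, wraps to 9, carry into subsquare.
Longitude subsquare b = 1; −1 → 0 = a.
The latitude characters are unchanged.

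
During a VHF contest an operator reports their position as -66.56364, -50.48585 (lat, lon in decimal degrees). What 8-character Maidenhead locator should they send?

GC43sk14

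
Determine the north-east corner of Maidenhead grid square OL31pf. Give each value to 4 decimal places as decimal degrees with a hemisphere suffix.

21.2500° N, 107.3333° E

Field O=14, L=11: +14·20° lon, +11·10° lat → SW at lon 100°, lat 20°.
Square 3, 1: +3·2° lon, +1·1° lat → SW at lon 106°, lat 21°.
Subsquare p=15, f=5: +15·0.0833333° lon, +5·0.0416667° lat → SW at lon 107.25°, lat 21.2083°.
Cell spans 0.0833333° lon × 0.0416667° lat. NE corner is SW corner plus one full cell.
latitude 21.2500° N, longitude 107.3333° E.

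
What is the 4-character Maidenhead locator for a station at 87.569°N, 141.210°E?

Add 180° to longitude and 90° to latitude: 321.21, 177.57.
Field: lon ⌊321.21/20⌋ = 16 → Q; lat ⌊177.57/10⌋ = 17 → R.
Square: lon ⌊1.21/2⌋ = 0; lat ⌊7.57/1⌋ = 7.

QR07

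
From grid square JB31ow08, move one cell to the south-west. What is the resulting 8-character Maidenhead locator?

JB31nw97

Longitude extended square 0; −1 → -1, wraps to 9, carry into subsquare.
Longitude subsquare o = 14; −1 → 13 = n.
Latitude extended square 8; −1 → 7.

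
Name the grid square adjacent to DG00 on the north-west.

CG91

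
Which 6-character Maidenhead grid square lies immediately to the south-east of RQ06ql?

RQ06rk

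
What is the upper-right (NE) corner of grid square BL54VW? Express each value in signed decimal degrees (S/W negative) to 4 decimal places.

24.9583, -148.1667

Field B=1, L=11: +1·20° lon, +11·10° lat → SW at lon -160°, lat 20°.
Square 5, 4: +5·2° lon, +4·1° lat → SW at lon -150°, lat 24°.
Subsquare v=21, w=22: +21·0.0833333° lon, +22·0.0416667° lat → SW at lon -148.25°, lat 24.9167°.
Cell spans 0.0833333° lon × 0.0416667° lat. NE corner is SW corner plus one full cell.
latitude 24.9583, longitude -148.1667.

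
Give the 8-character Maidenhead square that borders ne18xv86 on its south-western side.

Longitude extended square 8; −1 → 7.
Latitude extended square 6; −1 → 5.

NE18xv75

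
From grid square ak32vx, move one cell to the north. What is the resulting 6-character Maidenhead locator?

AK33va

Latitude subsquare x = 23; +1 → 24, wraps to 0 = a, carry into square.
Latitude square 2; +1 → 3.
The longitude characters are unchanged.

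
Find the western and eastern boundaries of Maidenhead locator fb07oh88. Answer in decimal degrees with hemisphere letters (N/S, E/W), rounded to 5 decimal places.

Field F=5, B=1: +5·20° lon, +1·10° lat → SW at lon -80°, lat -80°.
Square 0, 7: +0·2° lon, +7·1° lat → SW at lon -80°, lat -73°.
Subsquare o=14, h=7: +14·0.0833333° lon, +7·0.0416667° lat → SW at lon -78.8333°, lat -72.7083°.
Extended square 8, 8: +8·0.00833333° lon, +8·0.00416667° lat → SW at lon -78.7667°, lat -72.675°.
Cell spans 0.00833333° lon × 0.00416667° lat.
west 78.76667° W, east 78.75833° W.

78.76667° W, 78.75833° W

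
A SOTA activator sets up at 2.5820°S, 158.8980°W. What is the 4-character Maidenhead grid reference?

BI07

Add 180° to longitude and 90° to latitude: 21.10, 87.42.
Field: lon ⌊21.10/20⌋ = 1 → B; lat ⌊87.42/10⌋ = 8 → I.
Square: lon ⌊1.10/2⌋ = 0; lat ⌊7.42/1⌋ = 7.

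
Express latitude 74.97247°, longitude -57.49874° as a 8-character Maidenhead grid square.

GQ14gx03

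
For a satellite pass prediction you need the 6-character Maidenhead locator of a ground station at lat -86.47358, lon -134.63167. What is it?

CA23qm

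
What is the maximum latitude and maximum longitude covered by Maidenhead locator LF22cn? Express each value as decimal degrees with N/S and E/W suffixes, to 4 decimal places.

Field L=11, F=5: +11·20° lon, +5·10° lat → SW at lon 40°, lat -40°.
Square 2, 2: +2·2° lon, +2·1° lat → SW at lon 44°, lat -38°.
Subsquare c=2, n=13: +2·0.0833333° lon, +13·0.0416667° lat → SW at lon 44.1667°, lat -37.4583°.
Cell spans 0.0833333° lon × 0.0416667° lat. NE corner is SW corner plus one full cell.
latitude 37.4167° S, longitude 44.2500° E.

37.4167° S, 44.2500° E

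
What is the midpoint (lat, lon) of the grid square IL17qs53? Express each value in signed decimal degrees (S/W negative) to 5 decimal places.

27.76458, -16.62083

Field I=8, L=11: +8·20° lon, +11·10° lat → SW at lon -20°, lat 20°.
Square 1, 7: +1·2° lon, +7·1° lat → SW at lon -18°, lat 27°.
Subsquare q=16, s=18: +16·0.0833333° lon, +18·0.0416667° lat → SW at lon -16.6667°, lat 27.75°.
Extended square 5, 3: +5·0.00833333° lon, +3·0.00416667° lat → SW at lon -16.625°, lat 27.7625°.
Cell spans 0.00833333° lon × 0.00416667° lat. Centre is SW corner plus half of each.
latitude 27.76458, longitude -16.62083.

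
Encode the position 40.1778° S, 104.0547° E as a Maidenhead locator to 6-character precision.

OE29at

Offset from 180°W / 90°S: lon 284.0547°, lat 49.8222°.
Field: 284.0547/20 → 14 → O, 49.8222/10 → 4 → E; chars OE.
Square: 4.0547/2 → 2, 9.8222/1 → 9; chars 29.
Subsquare: 0.0547/0.0833333 → 0 → a, 0.8222/0.0416667 → 19 → t; chars at.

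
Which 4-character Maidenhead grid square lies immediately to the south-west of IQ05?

Longitude square 0; −1 → -1, wraps to 9, carry into field.
Longitude field I = 8; −1 → 7 = H.
Latitude square 5; −1 → 4.

HQ94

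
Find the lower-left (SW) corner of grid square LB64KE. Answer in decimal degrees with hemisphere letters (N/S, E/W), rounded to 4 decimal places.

Field L=11, B=1: +11·20° lon, +1·10° lat → SW at lon 40°, lat -80°.
Square 6, 4: +6·2° lon, +4·1° lat → SW at lon 52°, lat -76°.
Subsquare k=10, e=4: +10·0.0833333° lon, +4·0.0416667° lat → SW at lon 52.8333°, lat -75.8333°.
latitude 75.8333° S, longitude 52.8333° E.

75.8333° S, 52.8333° E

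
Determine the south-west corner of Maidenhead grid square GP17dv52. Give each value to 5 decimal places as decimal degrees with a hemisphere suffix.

67.88333° N, 57.70833° W

Field G=6, P=15: +6·20° lon, +15·10° lat → SW at lon -60°, lat 60°.
Square 1, 7: +1·2° lon, +7·1° lat → SW at lon -58°, lat 67°.
Subsquare d=3, v=21: +3·0.0833333° lon, +21·0.0416667° lat → SW at lon -57.75°, lat 67.875°.
Extended square 5, 2: +5·0.00833333° lon, +2·0.00416667° lat → SW at lon -57.7083°, lat 67.8833°.
latitude 67.88333° N, longitude 57.70833° W.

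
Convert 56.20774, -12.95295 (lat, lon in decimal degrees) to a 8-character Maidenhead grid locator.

IO36me59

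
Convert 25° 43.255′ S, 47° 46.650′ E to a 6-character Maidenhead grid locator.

LG34vg

Offset from 180°W / 90°S: lon 227.7775°, lat 64.2791°.
Field: 227.7775/20 → 11 → L, 64.2791/10 → 6 → G; chars LG.
Square: 7.7775/2 → 3, 4.2791/1 → 4; chars 34.
Subsquare: 1.7775/0.0833333 → 21 → v, 0.2791/0.0416667 → 6 → g; chars vg.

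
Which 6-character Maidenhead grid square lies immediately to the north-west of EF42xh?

EF42wi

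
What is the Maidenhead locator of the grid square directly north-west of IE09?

Longitude square 0; −1 → -1, wraps to 9, carry into field.
Longitude field I = 8; −1 → 7 = H.
Latitude square 9; +1 → 10, wraps to 0, carry into field.
Latitude field E = 4; +1 → 5 = F.

HF90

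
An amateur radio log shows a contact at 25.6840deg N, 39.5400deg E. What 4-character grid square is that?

Offset from 180°W / 90°S: lon 219.54°, lat 115.68°.
Field (20°×10°, letters A–R): 219.54/20 → 10 → K, 115.68/10 → 11 → L; chars KL.
Square (2°×1°, digits 0–9): 19.54/2 → 9, 5.68/1 → 5; chars 95.

KL95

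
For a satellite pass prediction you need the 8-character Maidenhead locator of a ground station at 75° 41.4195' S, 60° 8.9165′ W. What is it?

FB94wh24

Add 180° to longitude and 90° to latitude: 119.85139, 14.30967.
Field: 119.85139/20 → 5 → F, 14.30967/10 → 1 → B; chars FB.
Square: 19.85139/2 → 9, 4.30967/1 → 4; chars 94.
Subsquare: 1.85139/0.0833333 → 22 → w, 0.30967/0.0416667 → 7 → h; chars wh.
Extended square: 0.01806/0.00833333 → 2, 0.01801/0.00416667 → 4; chars 24.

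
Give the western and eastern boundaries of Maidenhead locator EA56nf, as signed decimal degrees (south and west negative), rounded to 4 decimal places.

-88.9167, -88.8333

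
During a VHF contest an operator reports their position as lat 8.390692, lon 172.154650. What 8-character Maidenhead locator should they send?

Offset from 180°W / 90°S: lon 352.15465°, lat 98.39069°.
Field (20°×10°, letters A–R): 352.15465/20 → 17 → R, 98.39069/10 → 9 → J; chars RJ.
Square (2°×1°, digits 0–9): 12.15465/2 → 6, 8.39069/1 → 8; chars 68.
Subsquare (5′×2.5′, letters a–x): 0.15465/0.0833333 → 1 → b, 0.39069/0.0416667 → 9 → j; chars bj.
Extended square (30″×15″, digits 0–9): 0.07132/0.00833333 → 8, 0.01569/0.00416667 → 3; chars 83.

RJ68bj83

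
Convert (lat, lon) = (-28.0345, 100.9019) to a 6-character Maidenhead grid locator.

Add 180° to longitude and 90° to latitude: 280.9019, 61.9655.
Field (20°×10°, letters A–R): lon ⌊280.9019/20⌋ = 14 → O; lat ⌊61.9655/10⌋ = 6 → G.
Square (2°×1°, digits 0–9): lon ⌊0.9019/2⌋ = 0; lat ⌊1.9655/1⌋ = 1.
Subsquare (5′×2.5′, letters a–x): lon ⌊0.9019/0.0833333⌋ = 10 → k; lat ⌊0.9655/0.0416667⌋ = 23 → x.

OG01kx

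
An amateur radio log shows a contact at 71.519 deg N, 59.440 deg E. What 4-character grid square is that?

LQ91

Add 180° to longitude and 90° to latitude: 239.44, 161.52.
Field: 239.44/20 → 11 → L, 161.52/10 → 16 → Q; chars LQ.
Square: 19.44/2 → 9, 1.52/1 → 1; chars 91.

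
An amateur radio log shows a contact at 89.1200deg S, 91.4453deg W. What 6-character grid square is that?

EA40gv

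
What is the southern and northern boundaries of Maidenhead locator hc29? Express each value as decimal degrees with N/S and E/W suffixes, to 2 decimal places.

61.00° S, 60.00° S

Field H=7, C=2: +7·20° lon, +2·10° lat → SW at lon -40°, lat -70°.
Square 2, 9: +2·2° lon, +9·1° lat → SW at lon -36°, lat -61°.
Cell spans 2° lon × 1° lat.
south 61.00° S, north 60.00° S.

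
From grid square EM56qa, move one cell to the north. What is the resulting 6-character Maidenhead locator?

Latitude subsquare a = 0; +1 → 1 = b.
The longitude characters are unchanged.

EM56qb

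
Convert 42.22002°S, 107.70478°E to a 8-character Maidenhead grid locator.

Add 180° to longitude and 90° to latitude: 287.70478, 47.77998.
Field: lon ⌊287.70478/20⌋ = 14 → O; lat ⌊47.77998/10⌋ = 4 → E.
Square: lon ⌊7.70478/2⌋ = 3; lat ⌊7.77998/1⌋ = 7.
Subsquare: lon ⌊1.70478/0.0833333⌋ = 20 → u; lat ⌊0.77998/0.0416667⌋ = 18 → s.
Extended square: lon ⌊0.03811/0.00833333⌋ = 4; lat ⌊0.02998/0.00416667⌋ = 7.

OE37us47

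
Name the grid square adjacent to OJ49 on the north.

OK40

Latitude square 9; +1 → 10, wraps to 0, carry into field.
Latitude field J = 9; +1 → 10 = K.
The longitude characters are unchanged.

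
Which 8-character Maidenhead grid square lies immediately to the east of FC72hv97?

FC72iv07

Longitude extended square 9; +1 → 10, wraps to 0, carry into subsquare.
Longitude subsquare h = 7; +1 → 8 = i.
The latitude characters are unchanged.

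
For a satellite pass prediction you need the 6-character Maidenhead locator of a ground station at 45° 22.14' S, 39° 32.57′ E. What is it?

KE94sp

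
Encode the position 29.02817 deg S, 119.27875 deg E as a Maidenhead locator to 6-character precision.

OG90px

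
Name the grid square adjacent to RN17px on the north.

RN18pa

Latitude subsquare x = 23; +1 → 24, wraps to 0 = a, carry into square.
Latitude square 7; +1 → 8.
The longitude characters are unchanged.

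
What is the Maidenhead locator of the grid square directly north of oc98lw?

Latitude subsquare w = 22; +1 → 23 = x.
The longitude characters are unchanged.

OC98lx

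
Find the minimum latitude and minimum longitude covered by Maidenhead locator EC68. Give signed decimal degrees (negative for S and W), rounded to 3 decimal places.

-62.000, -88.000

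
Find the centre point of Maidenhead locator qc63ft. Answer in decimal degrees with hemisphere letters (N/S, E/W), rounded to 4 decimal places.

66.1875° S, 152.4583° E

Field Q=16, C=2: +16·20° lon, +2·10° lat → SW at lon 140°, lat -70°.
Square 6, 3: +6·2° lon, +3·1° lat → SW at lon 152°, lat -67°.
Subsquare f=5, t=19: +5·0.0833333° lon, +19·0.0416667° lat → SW at lon 152.417°, lat -66.2083°.
Cell spans 0.0833333° lon × 0.0416667° lat. Centre is SW corner plus half of each.
latitude 66.1875° S, longitude 152.4583° E.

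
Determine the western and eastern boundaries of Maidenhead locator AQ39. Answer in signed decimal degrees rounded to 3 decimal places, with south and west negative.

-174.000, -172.000

Field A=0, Q=16: +0·20° lon, +16·10° lat → SW at lon -180°, lat 70°.
Square 3, 9: +3·2° lon, +9·1° lat → SW at lon -174°, lat 79°.
Cell spans 2° lon × 1° lat.
west -174.000, east -172.000.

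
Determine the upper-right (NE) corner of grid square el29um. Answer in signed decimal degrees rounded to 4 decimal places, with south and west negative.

Field E=4, L=11: +4·20° lon, +11·10° lat → SW at lon -100°, lat 20°.
Square 2, 9: +2·2° lon, +9·1° lat → SW at lon -96°, lat 29°.
Subsquare u=20, m=12: +20·0.0833333° lon, +12·0.0416667° lat → SW at lon -94.3333°, lat 29.5°.
Cell spans 0.0833333° lon × 0.0416667° lat. NE corner is SW corner plus one full cell.
latitude 29.5417, longitude -94.2500.

29.5417, -94.2500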